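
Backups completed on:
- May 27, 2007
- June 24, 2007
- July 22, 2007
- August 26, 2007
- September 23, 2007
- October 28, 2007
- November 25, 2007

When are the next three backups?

December 23, 2007; January 27, 2008; February 24, 2008

Gaps: 28, 28, 35, 28, 35, 28 days — a mix of 28 and 35. Every date is a Sunday.
Each is the 4th Sunday of its month.
December 2007 — 4th Sunday is December 23, 2007.
4th Sunday of January 2008: January 27, 2008.
4th Sunday of February 2008: February 24, 2008.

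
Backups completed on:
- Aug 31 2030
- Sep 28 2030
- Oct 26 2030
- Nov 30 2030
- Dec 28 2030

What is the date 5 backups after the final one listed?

All Saturdays; the gaps (28, 28, 35, 28) vary with month length.
This is the last Saturday of each month.
January 2031 ends with Saturday Jan 25 2031.
February 2031 ends with Saturday Feb 22 2031.
March 2031 ends with Saturday Mar 29 2031.
April 2031 ends with Saturday Apr 26 2031.
Last Saturday of May 2031: May 31 2031.

May 31 2031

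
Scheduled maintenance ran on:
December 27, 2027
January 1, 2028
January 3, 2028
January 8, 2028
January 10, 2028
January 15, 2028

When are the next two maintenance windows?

The gap pattern 5, 2, 5, 2, 5 repeats every 2 events.
These are the Mondays and Saturdays of each week.
Next Monday: January 17, 2028.
Next Saturday: January 22, 2028.

January 17, 2028; January 22, 2028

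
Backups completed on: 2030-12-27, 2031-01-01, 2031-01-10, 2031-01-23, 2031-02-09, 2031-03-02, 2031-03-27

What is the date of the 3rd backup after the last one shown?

Gaps: 5, 9, 13, 17, 21, 25 days — each gap is 4 larger than the previous one.
Next gap: 29 days. 2031-03-27 + 29 days = 2031-04-25.
Next gap: 33 days. 2031-04-25 + 33 days = 2031-05-28.
Next gap: 37 days. 2031-05-28 + 37 days = 2031-07-04.

2031-07-04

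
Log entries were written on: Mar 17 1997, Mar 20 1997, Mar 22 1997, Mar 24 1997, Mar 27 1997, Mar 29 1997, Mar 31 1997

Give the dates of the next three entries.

Apr 3 1997, Apr 5 1997, Apr 7 1997

The gap pattern 3, 2, 2, 3, 2, 2 repeats every 3 events.
These are the Mondays, Thursdays and Saturdays of each week.
The following Thursday is Apr 3 1997.
The following Saturday is Apr 5 1997.
Next Monday: Apr 7 1997.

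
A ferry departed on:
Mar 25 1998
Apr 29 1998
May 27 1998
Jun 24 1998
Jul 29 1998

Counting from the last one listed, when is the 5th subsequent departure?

Dec 30 1998

These are Wednesdays with 35, 28, 28, 35-day gaps.
Each is the final Wednesday of its month — Apr 29 1998 is past the 28th, so '4th Wednesday' doesn't fit.
Last Wednesday of August 1998: Aug 26 1998.
September 1998 ends with Wednesday Sep 30 1998.
Last Wednesday of October 1998: Oct 28 1998.
November 1998 ends with Wednesday Nov 25 1998.
Last Wednesday of December 1998: Dec 30 1998.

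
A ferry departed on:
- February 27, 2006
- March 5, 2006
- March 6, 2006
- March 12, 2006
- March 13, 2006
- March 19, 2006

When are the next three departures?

Gaps: 6, 1, 6, 1, 6 days — not constant, but cyclic with period 2.
The events fall on every Monday and Sunday.
Next Monday: March 20, 2006.
Next Sunday: March 26, 2006.
Next Monday: March 27, 2006.

March 20, 2006; March 26, 2006; March 27, 2006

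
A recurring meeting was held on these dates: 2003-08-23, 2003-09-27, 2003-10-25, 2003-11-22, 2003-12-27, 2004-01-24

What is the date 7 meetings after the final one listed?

2004-08-28

Gaps: 35, 28, 28, 35, 28 days — a mix of 28 and 35. Every date is a Saturday.
Each is the 4th Saturday of its month.
February 2004 — 4th Saturday is 2004-02-28.
March 2004 — 4th Saturday is 2004-03-27.
April 2004 — 4th Saturday is 2004-04-24.
4th Saturday of May 2004: 2004-05-22.
June 2004 — 4th Saturday is 2004-06-26.
July 2004 — 4th Saturday is 2004-07-24.
August 2004 — 4th Saturday is 2004-08-28.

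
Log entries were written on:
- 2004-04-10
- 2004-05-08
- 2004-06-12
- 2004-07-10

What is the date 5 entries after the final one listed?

2004-12-11

All dates are Saturdays, 28, 35, 28 days apart.
Specifically, the 2nd Saturday of each month.
August 2004 — 2nd Saturday is 2004-08-14.
2nd Saturday of September 2004: 2004-09-11.
October 2004 — 2nd Saturday is 2004-10-09.
November 2004 — 2nd Saturday is 2004-11-13.
2nd Saturday of December 2004: 2004-12-11.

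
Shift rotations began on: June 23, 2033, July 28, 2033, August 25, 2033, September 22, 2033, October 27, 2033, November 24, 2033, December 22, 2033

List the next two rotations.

All dates are Thursdays, 35, 28, 28, 35, 28, 28 days apart.
Specifically, the 4th Thursday of each month.
4th Thursday of January 2034: January 26, 2034.
February 2034 — 4th Thursday is February 23, 2034.

January 26, 2034; February 23, 2034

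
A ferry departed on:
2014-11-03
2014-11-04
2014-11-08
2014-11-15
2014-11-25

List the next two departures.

Intervals are 1, 4, 7, 10 days — an arithmetic progression with common difference 3.
Next gap: 13 days. 2014-11-25 + 13 days = 2014-12-08.
Next gap: 16 days. 2014-12-08 + 16 days = 2014-12-24.

2014-12-08, 2014-12-24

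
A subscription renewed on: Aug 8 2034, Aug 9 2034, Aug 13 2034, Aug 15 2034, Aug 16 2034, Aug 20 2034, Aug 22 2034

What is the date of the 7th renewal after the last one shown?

Sep 6 2034

The gap pattern 1, 4, 2, 1, 4, 2 repeats every 3 events.
These are the Tuesdays, Wednesdays and Sundays of each week.
Next Wednesday: Aug 23 2034.
The following Sunday is Aug 27 2034.
The following Tuesday is Aug 29 2034.
The following Wednesday is Aug 30 2034.
Next Sunday: Sep 3 2034.
Next Tuesday: Sep 5 2034.
The following Wednesday is Sep 6 2034.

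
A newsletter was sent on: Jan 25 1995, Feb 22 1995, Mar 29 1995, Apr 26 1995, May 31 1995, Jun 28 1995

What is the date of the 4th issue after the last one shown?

These are Wednesdays with 28, 35, 28, 35, 28-day gaps.
Each is the final Wednesday of its month — Mar 29 1995 is past the 28th, so '4th Wednesday' doesn't fit.
July 1995 ends with Wednesday Jul 26 1995.
August 1995 ends with Wednesday Aug 30 1995.
Last Wednesday of September 1995: Sep 27 1995.
October 1995 ends with Wednesday Oct 25 1995.

Oct 25 1995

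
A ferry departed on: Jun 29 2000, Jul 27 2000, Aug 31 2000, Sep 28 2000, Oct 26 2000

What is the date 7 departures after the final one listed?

May 31 2001

Every date is a Thursday; gaps 28, 35, 28, 28 days.
Each is the last Thursday of its month (at least one falls on the 29th or later, ruling out '4th Thursday').
November 2000 ends with Thursday Nov 30 2000.
Last Thursday of December 2000: Dec 28 2000.
Last Thursday of January 2001: Jan 25 2001.
Last Thursday of February 2001: Feb 22 2001.
March 2001 ends with Thursday Mar 29 2001.
April 2001 ends with Thursday Apr 26 2001.
Last Thursday of May 2001: May 31 2001.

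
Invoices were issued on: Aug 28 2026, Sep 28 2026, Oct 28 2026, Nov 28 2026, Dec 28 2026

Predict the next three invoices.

Each date is the 28th; the gaps (31, 30, 31, 30) track the month lengths.
The rule is the 28th of each month.
January 2027: Jan 28 2027.
Next: February 2027 → Feb 28 2027.
Next: March 2027 → Mar 28 2027.

Jan 28 2027, Feb 28 2027, Mar 28 2027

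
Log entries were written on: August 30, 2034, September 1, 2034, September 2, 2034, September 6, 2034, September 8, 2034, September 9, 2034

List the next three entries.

September 13, 2034; September 15, 2034; September 16, 2034

Gaps: 2, 1, 4, 2, 1 days — not constant, but cyclic with period 3.
The events fall on every Wednesday, Friday and Saturday.
The following Wednesday is September 13, 2034.
Next Friday: September 15, 2034.
The following Saturday is September 16, 2034.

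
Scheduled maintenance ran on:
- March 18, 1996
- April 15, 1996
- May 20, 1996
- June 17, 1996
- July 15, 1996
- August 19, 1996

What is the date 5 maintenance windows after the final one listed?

January 20, 1997

These are Mondays at 28- or 35-day spacing (28, 35, 28, 28, 35).
The pattern: 3rd Monday of the month.
September 1996 — 3rd Monday is September 16, 1996.
October 1996 — 3rd Monday is October 21, 1996.
November 1996 — 3rd Monday is November 18, 1996.
3rd Monday of December 1996: December 16, 1996.
January 1997 — 3rd Monday is January 20, 1997.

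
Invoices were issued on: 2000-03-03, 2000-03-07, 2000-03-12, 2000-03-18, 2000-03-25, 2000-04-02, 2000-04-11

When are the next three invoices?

Intervals are 4, 5, 6, 7, 8, 9 days — an arithmetic progression with common difference 1.
Next gap: 10 days. 2000-04-11 + 10 days = 2000-04-21.
Next gap: 11 days. 2000-04-21 + 11 days = 2000-05-02.
Next gap: 12 days. 2000-05-02 + 12 days = 2000-05-14.

2000-04-21, 2000-05-02, 2000-05-14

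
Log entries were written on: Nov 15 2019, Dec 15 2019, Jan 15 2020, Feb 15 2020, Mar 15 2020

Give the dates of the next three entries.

Apr 15 2020, May 15 2020, Jun 15 2020

Gaps: 30, 31, 31, 29 days — not constant. Every event is on the 15th of the month.
Pattern: the 15th of each month.
Next: April 2020 → Apr 15 2020.
Next: May 2020 → May 15 2020.
Next: June 2020 → Jun 15 2020.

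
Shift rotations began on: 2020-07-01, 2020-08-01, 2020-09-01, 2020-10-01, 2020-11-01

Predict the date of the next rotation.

2020-12-01

Gaps: 31, 31, 30, 31 days — not constant. Every event is on the 1st of the month.
Pattern: the 1st of each month.
December 2020: 2020-12-01.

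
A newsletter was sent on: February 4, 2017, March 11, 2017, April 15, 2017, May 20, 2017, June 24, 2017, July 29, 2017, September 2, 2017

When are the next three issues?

The spacing is 35, 35, 35, 35, 35, 35 days — always 35 days.
September 2, 2017 + 35 days = October 7, 2017.
October 7, 2017 + 35 days = November 11, 2017.
November 11, 2017 + 35 days = December 16, 2017.

October 7, 2017; November 11, 2017; December 16, 2017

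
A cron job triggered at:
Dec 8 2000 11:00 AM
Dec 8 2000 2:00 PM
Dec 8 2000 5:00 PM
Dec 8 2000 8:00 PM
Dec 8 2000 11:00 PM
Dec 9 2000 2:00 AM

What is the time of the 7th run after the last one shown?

Spacing: 3, 3, 3, 3, 3 h — constant 3 h.
Dec 9 2000 2:00 AM + 3 h = Dec 9 2000 5:00 AM.
Dec 9 2000 5:00 AM + 3 h = Dec 9 2000 8:00 AM.
Dec 9 2000 8:00 AM + 3 h = Dec 9 2000 11:00 AM.
Dec 9 2000 11:00 AM + 3 h = Dec 9 2000 2:00 PM.
Dec 9 2000 2:00 PM + 3 h = Dec 9 2000 5:00 PM.
Dec 9 2000 5:00 PM + 3 h = Dec 9 2000 8:00 PM.
Dec 9 2000 8:00 PM + 3 h = Dec 9 2000 11:00 PM.

Dec 9 2000 11:00 PM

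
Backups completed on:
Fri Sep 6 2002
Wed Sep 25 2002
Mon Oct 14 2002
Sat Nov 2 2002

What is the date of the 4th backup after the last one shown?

The spacing is 19, 19, 19 days — always 19 days.
Sat Nov 2 2002 + 19 days = Thu Nov 21 2002.
Thu Nov 21 2002 + 19 days = Tue Dec 10 2002.
Tue Dec 10 2002 + 19 days = Sun Dec 29 2002.
Sun Dec 29 2002 + 19 days = Fri Jan 17 2003.

Fri Jan 17 2003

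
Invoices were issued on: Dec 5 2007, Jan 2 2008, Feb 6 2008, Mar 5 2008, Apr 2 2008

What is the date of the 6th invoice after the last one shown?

Oct 1 2008

These are Wednesdays at 28- or 35-day spacing (28, 35, 28, 28).
The pattern: 1st Wednesday of the month.
1st Wednesday of May 2008: May 7 2008.
June 2008 — 1st Wednesday is Jun 4 2008.
1st Wednesday of July 2008: Jul 2 2008.
August 2008 — 1st Wednesday is Aug 6 2008.
September 2008 — 1st Wednesday is Sep 3 2008.
1st Wednesday of October 2008: Oct 1 2008.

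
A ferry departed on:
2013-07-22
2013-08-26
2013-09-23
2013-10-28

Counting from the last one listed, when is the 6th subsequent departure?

These are Mondays at 28- or 35-day spacing (35, 28, 35).
The pattern: 4th Monday of the month.
4th Monday of November 2013: 2013-11-25.
December 2013 — 4th Monday is 2013-12-23.
4th Monday of January 2014: 2014-01-27.
4th Monday of February 2014: 2014-02-24.
March 2014 — 4th Monday is 2014-03-24.
4th Monday of April 2014: 2014-04-28.

2014-04-28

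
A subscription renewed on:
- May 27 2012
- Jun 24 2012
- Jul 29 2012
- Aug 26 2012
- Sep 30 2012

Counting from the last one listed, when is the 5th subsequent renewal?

These are Sundays with 28, 35, 28, 35-day gaps.
Each is the final Sunday of its month — Jul 29 2012 is past the 28th, so '4th Sunday' doesn't fit.
October 2012 ends with Sunday Oct 28 2012.
Last Sunday of November 2012: Nov 25 2012.
Last Sunday of December 2012: Dec 30 2012.
Last Sunday of January 2013: Jan 27 2013.
Last Sunday of February 2013: Feb 24 2013.

Feb 24 2013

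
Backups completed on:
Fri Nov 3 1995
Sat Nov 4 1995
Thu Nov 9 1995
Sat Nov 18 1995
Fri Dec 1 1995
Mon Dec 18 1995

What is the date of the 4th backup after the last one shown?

Thu Apr 4 1996

The spacing grows by 4 each time: 1, 5, 9, 13, 17 days.
Next gap: 21 days. Mon Dec 18 1995 + 21 days = Mon Jan 8 1996.
Next gap: 25 days. Mon Jan 8 1996 + 25 days = Fri Feb 2 1996.
Next gap: 29 days. Fri Feb 2 1996 + 29 days = Sat Mar 2 1996.
Next gap: 33 days. Sat Mar 2 1996 + 33 days = Thu Apr 4 1996.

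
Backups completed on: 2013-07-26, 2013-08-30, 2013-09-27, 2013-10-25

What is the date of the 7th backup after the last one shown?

Every date is a Friday; gaps 35, 28, 28 days.
Each is the last Friday of its month (at least one falls on the 29th or later, ruling out '4th Friday').
Last Friday of November 2013: 2013-11-29.
December 2013 ends with Friday 2013-12-27.
Last Friday of January 2014: 2014-01-31.
February 2014 ends with Friday 2014-02-28.
March 2014 ends with Friday 2014-03-28.
April 2014 ends with Friday 2014-04-25.
May 2014 ends with Friday 2014-05-30.

2014-05-30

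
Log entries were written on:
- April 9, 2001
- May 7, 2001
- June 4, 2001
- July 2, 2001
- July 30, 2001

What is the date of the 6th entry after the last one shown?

January 14, 2002

Every event comes 28 days after the last (28, 28, 28, 28).
July 30, 2001 + 28 days = August 27, 2001.
August 27, 2001 + 28 days = September 24, 2001.
September 24, 2001 + 28 days = October 22, 2001.
October 22, 2001 + 28 days = November 19, 2001.
November 19, 2001 + 28 days = December 17, 2001.
December 17, 2001 + 28 days = January 14, 2002.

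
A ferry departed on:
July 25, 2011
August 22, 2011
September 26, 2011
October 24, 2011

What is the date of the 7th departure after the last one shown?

Gaps: 28, 35, 28 days — a mix of 28 and 35. Every date is a Monday.
Each is the 4th Monday of its month.
November 2011 — 4th Monday is November 28, 2011.
4th Monday of December 2011: December 26, 2011.
4th Monday of January 2012: January 23, 2012.
February 2012 — 4th Monday is February 27, 2012.
4th Monday of March 2012: March 26, 2012.
4th Monday of April 2012: April 23, 2012.
May 2012 — 4th Monday is May 28, 2012.

May 28, 2012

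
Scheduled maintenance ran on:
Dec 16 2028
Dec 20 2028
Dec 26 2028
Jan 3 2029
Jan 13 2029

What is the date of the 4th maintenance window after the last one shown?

Mar 14 2029

Gaps: 4, 6, 8, 10 days — each gap is 2 larger than the previous one.
Next gap: 12 days. Jan 13 2029 + 12 days = Jan 25 2029.
Next gap: 14 days. Jan 25 2029 + 14 days = Feb 8 2029.
Next gap: 16 days. Feb 8 2029 + 16 days = Feb 24 2029.
Next gap: 18 days. Feb 24 2029 + 18 days = Mar 14 2029.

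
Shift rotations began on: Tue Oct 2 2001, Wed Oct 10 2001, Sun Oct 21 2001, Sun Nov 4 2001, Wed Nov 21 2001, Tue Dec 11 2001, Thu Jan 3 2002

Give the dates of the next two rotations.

Tue Jan 29 2002, Wed Feb 27 2002

The spacing grows by 3 each time: 8, 11, 14, 17, 20, 23 days.
Next gap: 26 days. Thu Jan 3 2002 + 26 days = Tue Jan 29 2002.
Next gap: 29 days. Tue Jan 29 2002 + 29 days = Wed Feb 27 2002.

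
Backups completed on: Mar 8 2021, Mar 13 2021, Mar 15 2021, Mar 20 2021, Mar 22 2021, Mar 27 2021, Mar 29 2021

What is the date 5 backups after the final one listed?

Gaps: 5, 2, 5, 2, 5, 2 days — not constant, but cyclic with period 2.
The events fall on every Monday and Saturday.
The following Saturday is Apr 3 2021.
The following Monday is Apr 5 2021.
The following Saturday is Apr 10 2021.
The following Monday is Apr 12 2021.
Next Saturday: Apr 17 2021.

Apr 17 2021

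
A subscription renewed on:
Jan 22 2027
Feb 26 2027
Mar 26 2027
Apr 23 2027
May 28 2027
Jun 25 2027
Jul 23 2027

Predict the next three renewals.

Aug 27 2027, Sep 24 2027, Oct 22 2027

All dates are Fridays, 35, 28, 28, 35, 28, 28 days apart.
Specifically, the 4th Friday of each month.
August 2027 — 4th Friday is Aug 27 2027.
4th Friday of September 2027: Sep 24 2027.
4th Friday of October 2027: Oct 22 2027.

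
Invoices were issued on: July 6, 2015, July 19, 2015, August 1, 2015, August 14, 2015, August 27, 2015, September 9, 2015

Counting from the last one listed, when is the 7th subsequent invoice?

December 9, 2015

Every event comes 13 days after the last (13, 13, 13, 13, 13).
September 9, 2015 + 13 days = September 22, 2015.
September 22, 2015 + 13 days = October 5, 2015.
October 5, 2015 + 13 days = October 18, 2015.
October 18, 2015 + 13 days = October 31, 2015.
October 31, 2015 + 13 days = November 13, 2015.
November 13, 2015 + 13 days = November 26, 2015.
November 26, 2015 + 13 days = December 9, 2015.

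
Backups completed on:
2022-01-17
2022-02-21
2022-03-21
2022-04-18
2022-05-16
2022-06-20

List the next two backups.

Gaps: 35, 28, 28, 28, 35 days — a mix of 28 and 35. Every date is a Monday.
Each is the 3rd Monday of its month.
July 2022 — 3rd Monday is 2022-07-18.
3rd Monday of August 2022: 2022-08-15.

2022-07-18, 2022-08-15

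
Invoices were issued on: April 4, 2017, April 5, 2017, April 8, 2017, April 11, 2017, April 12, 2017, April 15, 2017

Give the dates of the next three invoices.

April 18, 2017; April 19, 2017; April 22, 2017

Every event lands on a Tuesday or Wednesday or Saturday (gaps cycle 1, 3, 3, 1, 3).
So the schedule is: every Tuesday, Wednesday and Saturday.
The following Tuesday is April 18, 2017.
Next Wednesday: April 19, 2017.
The following Saturday is April 22, 2017.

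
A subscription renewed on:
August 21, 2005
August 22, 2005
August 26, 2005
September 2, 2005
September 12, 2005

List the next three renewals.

September 25, 2005; October 11, 2005; October 30, 2005

Gaps: 1, 4, 7, 10 days — each gap is 3 larger than the previous one.
Next gap: 13 days. September 12, 2005 + 13 days = September 25, 2005.
Next gap: 16 days. September 25, 2005 + 16 days = October 11, 2005.
Next gap: 19 days. October 11, 2005 + 19 days = October 30, 2005.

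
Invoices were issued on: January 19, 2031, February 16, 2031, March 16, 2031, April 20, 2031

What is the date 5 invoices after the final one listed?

September 21, 2031

All dates are Sundays, 28, 28, 35 days apart.
Specifically, the 3rd Sunday of each month.
3rd Sunday of May 2031: May 18, 2031.
3rd Sunday of June 2031: June 15, 2031.
July 2031 — 3rd Sunday is July 20, 2031.
3rd Sunday of August 2031: August 17, 2031.
3rd Sunday of September 2031: September 21, 2031.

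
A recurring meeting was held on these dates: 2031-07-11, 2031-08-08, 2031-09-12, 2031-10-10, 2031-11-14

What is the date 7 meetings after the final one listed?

2032-06-11

Gaps: 28, 35, 28, 35 days — a mix of 28 and 35. Every date is a Friday.
Each is the 2nd Friday of its month.
December 2031 — 2nd Friday is 2031-12-12.
2nd Friday of January 2032: 2032-01-09.
February 2032 — 2nd Friday is 2032-02-13.
2nd Friday of March 2032: 2032-03-12.
2nd Friday of April 2032: 2032-04-09.
2nd Friday of May 2032: 2032-05-14.
June 2032 — 2nd Friday is 2032-06-11.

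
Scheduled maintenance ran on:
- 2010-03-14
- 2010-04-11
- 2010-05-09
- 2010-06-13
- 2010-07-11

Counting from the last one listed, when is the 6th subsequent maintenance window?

2011-01-09

These are Sundays at 28- or 35-day spacing (28, 28, 35, 28).
The pattern: 2nd Sunday of the month.
August 2010 — 2nd Sunday is 2010-08-08.
September 2010 — 2nd Sunday is 2010-09-12.
2nd Sunday of October 2010: 2010-10-10.
November 2010 — 2nd Sunday is 2010-11-14.
2nd Sunday of December 2010: 2010-12-12.
2nd Sunday of January 2011: 2011-01-09.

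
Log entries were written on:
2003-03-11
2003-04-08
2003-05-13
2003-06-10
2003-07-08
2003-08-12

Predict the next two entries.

2003-09-09, 2003-10-14

Gaps: 28, 35, 28, 28, 35 days — a mix of 28 and 35. Every date is a Tuesday.
Each is the 2nd Tuesday of its month.
2nd Tuesday of September 2003: 2003-09-09.
October 2003 — 2nd Tuesday is 2003-10-14.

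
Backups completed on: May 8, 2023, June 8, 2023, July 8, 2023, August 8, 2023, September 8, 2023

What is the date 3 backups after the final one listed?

December 8, 2023

The day-of-month is always 8 (31, 30, 31, 31 days between events).
So this recurs on the 8th of each month.
Next: October 2023 → October 8, 2023.
Next: November 2023 → November 8, 2023.
Next: December 2023 → December 8, 2023.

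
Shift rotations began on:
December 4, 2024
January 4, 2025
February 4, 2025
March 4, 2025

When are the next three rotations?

The day-of-month is always 4 (31, 31, 28 days between events).
So this recurs on the 4th of each month.
April 2025: April 4, 2025.
May 2025: May 4, 2025.
Next: June 2025 → June 4, 2025.

April 4, 2025; May 4, 2025; June 4, 2025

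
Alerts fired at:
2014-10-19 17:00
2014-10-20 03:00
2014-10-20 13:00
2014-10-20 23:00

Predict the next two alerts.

2014-10-21 09:00, 2014-10-21 19:00

Spacing: 10, 10, 10 h — constant 10 h.
2014-10-20 23:00 + 10 h = 2014-10-21 09:00.
2014-10-21 09:00 + 10 h = 2014-10-21 19:00.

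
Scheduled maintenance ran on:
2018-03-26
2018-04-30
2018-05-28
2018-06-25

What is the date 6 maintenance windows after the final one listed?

2018-12-31

These are Mondays with 35, 28, 28-day gaps.
Each is the final Monday of its month — 2018-04-30 is past the 28th, so '4th Monday' doesn't fit.
Last Monday of July 2018: 2018-07-30.
August 2018 ends with Monday 2018-08-27.
Last Monday of September 2018: 2018-09-24.
Last Monday of October 2018: 2018-10-29.
Last Monday of November 2018: 2018-11-26.
Last Monday of December 2018: 2018-12-31.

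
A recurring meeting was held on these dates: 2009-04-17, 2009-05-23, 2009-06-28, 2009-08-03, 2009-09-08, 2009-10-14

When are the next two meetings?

Gaps between consecutive events: 36, 36, 36, 36, 36 days — a constant 36-day interval.
2009-10-14 + 36 days = 2009-11-19.
2009-11-19 + 36 days = 2009-12-25.

2009-11-19, 2009-12-25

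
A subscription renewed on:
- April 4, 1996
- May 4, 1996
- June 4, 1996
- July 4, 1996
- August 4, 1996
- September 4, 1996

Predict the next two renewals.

Each date is the 4th; the gaps (30, 31, 30, 31, 31) track the month lengths.
The rule is the 4th of each month.
Next: October 1996 → October 4, 1996.
Next: November 1996 → November 4, 1996.

October 4, 1996; November 4, 1996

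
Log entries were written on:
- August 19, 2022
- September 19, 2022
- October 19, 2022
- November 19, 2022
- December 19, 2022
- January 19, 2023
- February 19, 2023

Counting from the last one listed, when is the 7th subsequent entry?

September 19, 2023

Each date is the 19th; the gaps (31, 30, 31, 30, 31, 31) track the month lengths.
The rule is the 19th of each month.
Next: March 2023 → March 19, 2023.
Next: April 2023 → April 19, 2023.
Next: May 2023 → May 19, 2023.
June 2023: June 19, 2023.
July 2023: July 19, 2023.
Next: August 2023 → August 19, 2023.
September 2023: September 19, 2023.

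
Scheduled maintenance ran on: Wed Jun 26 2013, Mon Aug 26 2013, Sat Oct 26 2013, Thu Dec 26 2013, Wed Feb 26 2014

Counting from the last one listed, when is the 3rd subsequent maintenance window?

The day-of-month is always 26 (61, 61, 61, 62 days between events).
So this recurs on the 26th of every 2 months.
Next: April 2014 → Sat Apr 26 2014.
June 2014: Thu Jun 26 2014.
August 2014: Tue Aug 26 2014.

Tue Aug 26 2014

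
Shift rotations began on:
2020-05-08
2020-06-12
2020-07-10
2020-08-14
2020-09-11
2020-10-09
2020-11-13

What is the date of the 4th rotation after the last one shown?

2021-03-12

All dates are Fridays, 35, 28, 35, 28, 28, 35 days apart.
Specifically, the 2nd Friday of each month.
December 2020 — 2nd Friday is 2020-12-11.
January 2021 — 2nd Friday is 2021-01-08.
2nd Friday of February 2021: 2021-02-12.
2nd Friday of March 2021: 2021-03-12.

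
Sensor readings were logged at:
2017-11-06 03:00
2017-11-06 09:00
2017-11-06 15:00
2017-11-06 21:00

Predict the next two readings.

The interval is a steady 6 hours (6, 6, 6).
2017-11-06 21:00 + 6 h = 2017-11-07 03:00.
2017-11-07 03:00 + 6 h = 2017-11-07 09:00.

2017-11-07 03:00, 2017-11-07 09:00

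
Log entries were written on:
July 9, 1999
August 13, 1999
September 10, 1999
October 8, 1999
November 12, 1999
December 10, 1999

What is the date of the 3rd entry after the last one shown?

These are Fridays at 28- or 35-day spacing (35, 28, 28, 35, 28).
The pattern: 2nd Friday of the month.
January 2000 — 2nd Friday is January 14, 2000.
2nd Friday of February 2000: February 11, 2000.
2nd Friday of March 2000: March 10, 2000.

March 10, 2000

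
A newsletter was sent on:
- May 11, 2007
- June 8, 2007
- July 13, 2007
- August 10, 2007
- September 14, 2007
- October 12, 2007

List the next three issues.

These are Fridays at 28- or 35-day spacing (28, 35, 28, 35, 28).
The pattern: 2nd Friday of the month.
November 2007 — 2nd Friday is November 9, 2007.
December 2007 — 2nd Friday is December 14, 2007.
January 2008 — 2nd Friday is January 11, 2008.

November 9, 2007; December 14, 2007; January 11, 2008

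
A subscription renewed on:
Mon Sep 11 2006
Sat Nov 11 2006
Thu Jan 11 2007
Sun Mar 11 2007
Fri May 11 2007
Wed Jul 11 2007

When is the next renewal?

Tue Sep 11 2007

Each date is the 11th; the gaps (61, 61, 59, 61, 61) track the month lengths.
The rule is the 11th of every 2 months.
Next: September 2007 → Tue Sep 11 2007.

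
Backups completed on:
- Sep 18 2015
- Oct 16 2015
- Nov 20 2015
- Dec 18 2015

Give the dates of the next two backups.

These are Fridays at 28- or 35-day spacing (28, 35, 28).
The pattern: 3rd Friday of the month.
3rd Friday of January 2016: Jan 15 2016.
February 2016 — 3rd Friday is Feb 19 2016.

Jan 15 2016, Feb 19 2016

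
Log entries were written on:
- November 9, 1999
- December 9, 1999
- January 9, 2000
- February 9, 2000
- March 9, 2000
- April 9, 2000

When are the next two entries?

Each date is the 9th; the gaps (30, 31, 31, 29, 31) track the month lengths.
The rule is the 9th of each month.
May 2000: May 9, 2000.
Next: June 2000 → June 9, 2000.

May 9, 2000; June 9, 2000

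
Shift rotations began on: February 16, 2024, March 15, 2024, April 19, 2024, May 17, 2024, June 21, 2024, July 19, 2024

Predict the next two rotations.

Gaps: 28, 35, 28, 35, 28 days — a mix of 28 and 35. Every date is a Friday.
Each is the 3rd Friday of its month.
August 2024 — 3rd Friday is August 16, 2024.
September 2024 — 3rd Friday is September 20, 2024.

August 16, 2024; September 20, 2024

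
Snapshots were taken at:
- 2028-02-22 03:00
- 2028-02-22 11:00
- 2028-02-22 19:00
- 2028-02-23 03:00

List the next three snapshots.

The interval is a steady 8 hours (8, 8, 8).
2028-02-23 03:00 + 8 h = 2028-02-23 11:00.
2028-02-23 11:00 + 8 h = 2028-02-23 19:00.
2028-02-23 19:00 + 8 h = 2028-02-24 03:00.

2028-02-23 11:00, 2028-02-23 19:00, 2028-02-24 03:00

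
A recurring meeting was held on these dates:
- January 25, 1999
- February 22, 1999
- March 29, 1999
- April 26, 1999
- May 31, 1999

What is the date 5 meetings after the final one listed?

These are Mondays with 28, 35, 28, 35-day gaps.
Each is the final Monday of its month — March 29, 1999 is past the 28th, so '4th Monday' doesn't fit.
June 1999 ends with Monday June 28, 1999.
July 1999 ends with Monday July 26, 1999.
Last Monday of August 1999: August 30, 1999.
September 1999 ends with Monday September 27, 1999.
Last Monday of October 1999: October 25, 1999.

October 25, 1999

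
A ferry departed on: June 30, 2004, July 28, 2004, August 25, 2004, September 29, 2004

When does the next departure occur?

These are Wednesdays with 28, 28, 35-day gaps.
Each is the final Wednesday of its month — June 30, 2004 is past the 28th, so '4th Wednesday' doesn't fit.
Last Wednesday of October 2004: October 27, 2004.

October 27, 2004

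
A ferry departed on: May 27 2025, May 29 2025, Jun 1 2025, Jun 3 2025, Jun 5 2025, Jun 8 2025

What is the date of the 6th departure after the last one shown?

Jun 22 2025

The gap pattern 2, 3, 2, 2, 3 repeats every 3 events.
These are the Tuesdays, Thursdays and Sundays of each week.
The following Tuesday is Jun 10 2025.
Next Thursday: Jun 12 2025.
The following Sunday is Jun 15 2025.
The following Tuesday is Jun 17 2025.
The following Thursday is Jun 19 2025.
The following Sunday is Jun 22 2025.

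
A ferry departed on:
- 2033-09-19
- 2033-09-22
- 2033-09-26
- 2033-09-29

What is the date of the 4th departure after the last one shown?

Gaps: 3, 4, 3 days — not constant, but cyclic with period 2.
The events fall on every Monday and Thursday.
Next Monday: 2033-10-03.
Next Thursday: 2033-10-06.
The following Monday is 2033-10-10.
Next Thursday: 2033-10-13.

2033-10-13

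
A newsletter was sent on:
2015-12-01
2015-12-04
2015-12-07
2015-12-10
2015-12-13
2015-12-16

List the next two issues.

2015-12-19, 2015-12-22

Every event comes 3 days after the last (3, 3, 3, 3, 3).
2015-12-16 + 3 days = 2015-12-19.
2015-12-19 + 3 days = 2015-12-22.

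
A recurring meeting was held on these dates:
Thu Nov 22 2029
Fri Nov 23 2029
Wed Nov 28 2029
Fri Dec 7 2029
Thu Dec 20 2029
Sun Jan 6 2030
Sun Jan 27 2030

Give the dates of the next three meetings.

Thu Feb 21 2030, Fri Mar 22 2030, Wed Apr 24 2030

Gaps: 1, 5, 9, 13, 17, 21 days — each gap is 4 larger than the previous one.
Next gap: 25 days. Sun Jan 27 2030 + 25 days = Thu Feb 21 2030.
Next gap: 29 days. Thu Feb 21 2030 + 29 days = Fri Mar 22 2030.
Next gap: 33 days. Fri Mar 22 2030 + 33 days = Wed Apr 24 2030.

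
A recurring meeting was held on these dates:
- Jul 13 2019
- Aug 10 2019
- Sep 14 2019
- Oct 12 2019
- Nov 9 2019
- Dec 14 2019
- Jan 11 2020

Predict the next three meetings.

Feb 8 2020, Mar 14 2020, Apr 11 2020

All dates are Saturdays, 28, 35, 28, 28, 35, 28 days apart.
Specifically, the 2nd Saturday of each month.
2nd Saturday of February 2020: Feb 8 2020.
2nd Saturday of March 2020: Mar 14 2020.
April 2020 — 2nd Saturday is Apr 11 2020.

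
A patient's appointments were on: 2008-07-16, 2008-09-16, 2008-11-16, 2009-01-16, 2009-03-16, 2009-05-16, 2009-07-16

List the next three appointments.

2009-09-16, 2009-11-16, 2010-01-16

Each date is the 16th; the gaps (62, 61, 61, 59, 61, 61) track the month lengths.
The rule is the 16th of every 2 months.
September 2009: 2009-09-16.
November 2009: 2009-11-16.
Next: January 2010 → 2010-01-16.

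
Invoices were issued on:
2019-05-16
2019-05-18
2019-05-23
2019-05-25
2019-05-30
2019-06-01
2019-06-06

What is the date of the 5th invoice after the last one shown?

2019-06-22

Every event lands on a Thursday or Saturday (gaps cycle 2, 5, 2, 5, 2, 5).
So the schedule is: every Thursday and Saturday.
Next Saturday: 2019-06-08.
The following Thursday is 2019-06-13.
The following Saturday is 2019-06-15.
Next Thursday: 2019-06-20.
Next Saturday: 2019-06-22.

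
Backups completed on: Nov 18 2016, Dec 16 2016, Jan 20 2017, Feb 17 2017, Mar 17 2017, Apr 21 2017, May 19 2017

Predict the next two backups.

All dates are Fridays, 28, 35, 28, 28, 35, 28 days apart.
Specifically, the 3rd Friday of each month.
June 2017 — 3rd Friday is Jun 16 2017.
3rd Friday of July 2017: Jul 21 2017.

Jun 16 2017, Jul 21 2017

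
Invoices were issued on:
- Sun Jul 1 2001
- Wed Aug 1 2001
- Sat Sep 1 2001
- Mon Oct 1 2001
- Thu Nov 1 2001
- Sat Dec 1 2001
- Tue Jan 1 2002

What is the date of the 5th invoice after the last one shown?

Sat Jun 1 2002

Each date is the 1st; the gaps (31, 31, 30, 31, 30, 31) track the month lengths.
The rule is the 1st of each month.
February 2002: Fri Feb 1 2002.
Next: March 2002 → Fri Mar 1 2002.
Next: April 2002 → Mon Apr 1 2002.
Next: May 2002 → Wed May 1 2002.
Next: June 2002 → Sat Jun 1 2002.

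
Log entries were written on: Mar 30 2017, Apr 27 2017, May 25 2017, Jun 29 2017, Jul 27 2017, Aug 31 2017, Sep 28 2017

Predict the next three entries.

Oct 26 2017, Nov 30 2017, Dec 28 2017

All Thursdays; the gaps (28, 28, 35, 28, 35, 28) vary with month length.
This is the last Thursday of each month.
Last Thursday of October 2017: Oct 26 2017.
November 2017 ends with Thursday Nov 30 2017.
Last Thursday of December 2017: Dec 28 2017.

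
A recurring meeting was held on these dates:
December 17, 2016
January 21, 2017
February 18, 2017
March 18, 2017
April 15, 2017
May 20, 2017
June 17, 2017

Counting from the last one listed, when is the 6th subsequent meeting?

Gaps: 35, 28, 28, 28, 35, 28 days — a mix of 28 and 35. Every date is a Saturday.
Each is the 3rd Saturday of its month.
3rd Saturday of July 2017: July 15, 2017.
August 2017 — 3rd Saturday is August 19, 2017.
September 2017 — 3rd Saturday is September 16, 2017.
3rd Saturday of October 2017: October 21, 2017.
November 2017 — 3rd Saturday is November 18, 2017.
December 2017 — 3rd Saturday is December 16, 2017.

December 16, 2017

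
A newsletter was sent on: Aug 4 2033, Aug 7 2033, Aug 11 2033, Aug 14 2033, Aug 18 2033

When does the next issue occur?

The gap pattern 3, 4, 3, 4 repeats every 2 events.
These are the Thursdays and Sundays of each week.
The following Sunday is Aug 21 2033.

Aug 21 2033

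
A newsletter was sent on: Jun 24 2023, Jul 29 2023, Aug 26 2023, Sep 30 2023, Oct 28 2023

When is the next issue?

Nov 25 2023

All Saturdays; the gaps (35, 28, 35, 28) vary with month length.
This is the last Saturday of each month.
November 2023 ends with Saturday Nov 25 2023.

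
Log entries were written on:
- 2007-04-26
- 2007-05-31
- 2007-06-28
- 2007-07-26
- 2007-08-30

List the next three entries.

2007-09-27, 2007-10-25, 2007-11-29

Every date is a Thursday; gaps 35, 28, 28, 35 days.
Each is the last Thursday of its month (at least one falls on the 29th or later, ruling out '4th Thursday').
September 2007 ends with Thursday 2007-09-27.
October 2007 ends with Thursday 2007-10-25.
November 2007 ends with Thursday 2007-11-29.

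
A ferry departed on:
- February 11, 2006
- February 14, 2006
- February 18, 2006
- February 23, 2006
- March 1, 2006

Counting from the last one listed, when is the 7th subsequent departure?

May 10, 2006

Intervals are 3, 4, 5, 6 days — an arithmetic progression with common difference 1.
Next gap: 7 days. March 1, 2006 + 7 days = March 8, 2006.
Next gap: 8 days. March 8, 2006 + 8 days = March 16, 2006.
Next gap: 9 days. March 16, 2006 + 9 days = March 25, 2006.
Next gap: 10 days. March 25, 2006 + 10 days = April 4, 2006.
Next gap: 11 days. April 4, 2006 + 11 days = April 15, 2006.
Next gap: 12 days. April 15, 2006 + 12 days = April 27, 2006.
Next gap: 13 days. April 27, 2006 + 13 days = May 10, 2006.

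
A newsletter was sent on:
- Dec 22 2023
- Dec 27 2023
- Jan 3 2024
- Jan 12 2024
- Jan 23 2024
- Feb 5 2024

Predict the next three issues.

Feb 20 2024, Mar 8 2024, Mar 27 2024

Intervals are 5, 7, 9, 11, 13 days — an arithmetic progression with common difference 2.
Next gap: 15 days. Feb 5 2024 + 15 days = Feb 20 2024.
Next gap: 17 days. Feb 20 2024 + 17 days = Mar 8 2024.
Next gap: 19 days. Mar 8 2024 + 19 days = Mar 27 2024.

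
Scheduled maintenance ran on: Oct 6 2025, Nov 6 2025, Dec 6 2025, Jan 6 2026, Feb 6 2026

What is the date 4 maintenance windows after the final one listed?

Gaps: 31, 30, 31, 31 days — not constant. Every event is on the 6th of the month.
Pattern: the 6th of each month.
March 2026: Mar 6 2026.
Next: April 2026 → Apr 6 2026.
Next: May 2026 → May 6 2026.
Next: June 2026 → Jun 6 2026.

Jun 6 2026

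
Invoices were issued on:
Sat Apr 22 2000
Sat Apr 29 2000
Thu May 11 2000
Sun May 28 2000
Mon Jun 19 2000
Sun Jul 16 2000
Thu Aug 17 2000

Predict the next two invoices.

Sat Sep 23 2000, Sat Nov 4 2000

Intervals are 7, 12, 17, 22, 27, 32 days — an arithmetic progression with common difference 5.
Next gap: 37 days. Thu Aug 17 2000 + 37 days = Sat Sep 23 2000.
Next gap: 42 days. Sat Sep 23 2000 + 42 days = Sat Nov 4 2000.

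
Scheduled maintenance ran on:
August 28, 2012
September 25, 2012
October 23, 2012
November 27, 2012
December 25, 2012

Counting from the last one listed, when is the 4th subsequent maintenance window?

These are Tuesdays at 28- or 35-day spacing (28, 28, 35, 28).
The pattern: 4th Tuesday of the month.
January 2013 — 4th Tuesday is January 22, 2013.
February 2013 — 4th Tuesday is February 26, 2013.
March 2013 — 4th Tuesday is March 26, 2013.
4th Tuesday of April 2013: April 23, 2013.

April 23, 2013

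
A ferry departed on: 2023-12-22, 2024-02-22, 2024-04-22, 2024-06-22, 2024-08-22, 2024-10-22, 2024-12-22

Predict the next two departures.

2025-02-22, 2025-04-22

The day-of-month is always 22 (62, 60, 61, 61, 61, 61 days between events).
So this recurs on the 22nd of every 2 months.
Next: February 2025 → 2025-02-22.
Next: April 2025 → 2025-04-22.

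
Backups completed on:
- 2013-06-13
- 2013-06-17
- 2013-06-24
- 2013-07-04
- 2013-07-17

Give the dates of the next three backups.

2013-08-02, 2013-08-21, 2013-09-12

The spacing grows by 3 each time: 4, 7, 10, 13 days.
Next gap: 16 days. 2013-07-17 + 16 days = 2013-08-02.
Next gap: 19 days. 2013-08-02 + 19 days = 2013-08-21.
Next gap: 22 days. 2013-08-21 + 22 days = 2013-09-12.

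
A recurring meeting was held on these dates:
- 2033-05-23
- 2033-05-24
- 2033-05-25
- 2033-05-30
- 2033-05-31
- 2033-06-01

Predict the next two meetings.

Every event lands on a Monday or Tuesday or Wednesday (gaps cycle 1, 1, 5, 1, 1).
So the schedule is: every Monday, Tuesday and Wednesday.
Next Monday: 2033-06-06.
The following Tuesday is 2033-06-07.

2033-06-06, 2033-06-07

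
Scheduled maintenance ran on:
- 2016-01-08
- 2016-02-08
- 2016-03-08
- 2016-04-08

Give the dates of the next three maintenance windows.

2016-05-08, 2016-06-08, 2016-07-08

Gaps: 31, 29, 31 days — not constant. Every event is on the 8th of the month.
Pattern: the 8th of each month.
Next: May 2016 → 2016-05-08.
Next: June 2016 → 2016-06-08.
Next: July 2016 → 2016-07-08.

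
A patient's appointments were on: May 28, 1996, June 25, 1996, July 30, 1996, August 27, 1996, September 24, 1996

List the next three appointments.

October 29, 1996; November 26, 1996; December 31, 1996

All Tuesdays; the gaps (28, 35, 28, 28) vary with month length.
This is the last Tuesday of each month.
Last Tuesday of October 1996: October 29, 1996.
November 1996 ends with Tuesday November 26, 1996.
Last Tuesday of December 1996: December 31, 1996.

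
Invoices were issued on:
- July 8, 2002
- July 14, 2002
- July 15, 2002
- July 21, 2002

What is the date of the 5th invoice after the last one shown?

Gaps: 6, 1, 6 days — not constant, but cyclic with period 2.
The events fall on every Monday and Sunday.
The following Monday is July 22, 2002.
The following Sunday is July 28, 2002.
Next Monday: July 29, 2002.
Next Sunday: August 4, 2002.
The following Monday is August 5, 2002.

August 5, 2002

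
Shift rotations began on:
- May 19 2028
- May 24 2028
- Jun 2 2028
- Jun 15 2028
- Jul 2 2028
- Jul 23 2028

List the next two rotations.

The spacing grows by 4 each time: 5, 9, 13, 17, 21 days.
Next gap: 25 days. Jul 23 2028 + 25 days = Aug 17 2028.
Next gap: 29 days. Aug 17 2028 + 29 days = Sep 15 2028.

Aug 17 2028, Sep 15 2028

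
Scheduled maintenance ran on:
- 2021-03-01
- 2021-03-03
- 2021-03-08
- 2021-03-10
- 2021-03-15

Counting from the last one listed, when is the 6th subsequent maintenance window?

Every event lands on a Monday or Wednesday (gaps cycle 2, 5, 2, 5).
So the schedule is: every Monday and Wednesday.
The following Wednesday is 2021-03-17.
Next Monday: 2021-03-22.
Next Wednesday: 2021-03-24.
The following Monday is 2021-03-29.
The following Wednesday is 2021-03-31.
The following Monday is 2021-04-05.

2021-04-05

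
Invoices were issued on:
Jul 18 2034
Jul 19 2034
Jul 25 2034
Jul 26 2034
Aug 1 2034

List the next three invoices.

Aug 2 2034, Aug 8 2034, Aug 9 2034

Every event lands on a Tuesday or Wednesday (gaps cycle 1, 6, 1, 6).
So the schedule is: every Tuesday and Wednesday.
The following Wednesday is Aug 2 2034.
The following Tuesday is Aug 8 2034.
Next Wednesday: Aug 9 2034.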